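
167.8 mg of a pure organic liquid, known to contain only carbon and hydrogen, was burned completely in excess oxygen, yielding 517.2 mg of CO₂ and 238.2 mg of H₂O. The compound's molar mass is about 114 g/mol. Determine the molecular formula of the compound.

mol C = 0.5172 g CO₂ ÷ 44.009 g/mol = 0.011752 mol
mol H = 2 × 0.2382 g H₂O ÷ 18.015 g/mol = 0.026445 mol
Divide by the smallest (0.011752 mol): C 1.000, H 2.250
Multiplying each by 4 gives whole numbers: C 4.00, H 9.00
Empirical formula: C4H9
Empirical-formula mass = 57.12 g/mol; 114 ÷ 57.12 ≈ 2, so the molecular formula is C8H18.

C8H18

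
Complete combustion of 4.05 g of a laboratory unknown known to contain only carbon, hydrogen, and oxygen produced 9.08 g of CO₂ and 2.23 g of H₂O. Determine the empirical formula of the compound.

mol C = 9.08 g CO₂ ÷ 44.009 g/mol = 0.2063 mol
mol H = 2 × 2.23 g H₂O ÷ 18.015 g/mol = 0.2476 mol
mass O = 4.05 − (2.478 + 0.2496) = 1.322 g → mol O = 1.322 ÷ 15.999 = 0.08265 mol
Divide by the smallest (0.08265 mol): C 2.496, H 2.995, O 1.000
Multiplying each by 2 gives whole numbers: C 4.99, H 5.99, O 2.00

C5H6O2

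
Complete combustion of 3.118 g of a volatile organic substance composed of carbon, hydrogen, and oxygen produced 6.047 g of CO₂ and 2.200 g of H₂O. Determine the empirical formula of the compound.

mol C = 6.047 g CO₂ ÷ 44.009 g/mol = 0.13740 mol
mol H = 2 × 2.200 g H₂O ÷ 18.015 g/mol = 0.24424 mol
mass O = 3.118 − (1.6504 + 0.24619) = 1.2214 g → mol O = 1.2214 ÷ 15.999 = 0.076345 mol
Divide by the smallest (0.076345 mol): C 1.800, H 3.199, O 1.000
Multiplying each by 5 gives whole numbers: C 9.00, H 16.00, O 5.00

C9H16O5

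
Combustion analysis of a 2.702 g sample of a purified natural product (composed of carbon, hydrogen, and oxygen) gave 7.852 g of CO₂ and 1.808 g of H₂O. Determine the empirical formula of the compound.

mol C = 7.852 g CO₂ ÷ 44.009 g/mol = 0.17842 mol
mol H = 2 × 1.808 g H₂O ÷ 18.015 g/mol = 0.20072 mol
mass O = 2.702 − (2.1430 + 0.20233) = 0.35669 g → mol O = 0.35669 ÷ 15.999 = 0.022295 mol
Divide by the smallest (0.022295 mol): C 8.003, H 9.003, O 1.000

C8H9O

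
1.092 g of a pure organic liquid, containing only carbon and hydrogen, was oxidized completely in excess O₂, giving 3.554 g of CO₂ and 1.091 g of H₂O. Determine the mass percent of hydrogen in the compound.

mol C = 3.554 g CO₂ ÷ 44.009 g/mol = 0.080756 mol
mol H = 2 × 1.091 g H₂O ÷ 18.015 g/mol = 0.12112 mol
mass % H = 0.12209 g ÷ 1.092 g × 100%

11.18%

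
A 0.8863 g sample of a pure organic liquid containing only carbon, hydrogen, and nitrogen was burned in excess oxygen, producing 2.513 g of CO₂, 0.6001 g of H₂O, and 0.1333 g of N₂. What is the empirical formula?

C6H7N

mol C = 2.513 g CO₂ ÷ 44.009 g/mol = 0.057102 mol
mol H = 2 × 0.6001 g H₂O ÷ 18.015 g/mol = 0.066622 mol
mol N = 2 × 0.1333 g N₂ ÷ 28.014 g/mol = 0.0095167 mol
Divide by the smallest (0.0095167 mol): C 6.000, H 7.001, N 1.000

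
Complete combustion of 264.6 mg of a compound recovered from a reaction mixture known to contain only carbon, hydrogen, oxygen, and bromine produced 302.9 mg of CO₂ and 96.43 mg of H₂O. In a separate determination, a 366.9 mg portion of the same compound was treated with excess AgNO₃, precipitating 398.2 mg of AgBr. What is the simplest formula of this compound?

mol C = 0.3029 g CO₂ ÷ 44.009 g/mol = 0.0068827 mol
mol H = 2 × 0.09643 g H₂O ÷ 18.015 g/mol = 0.010706 mol
From the AgBr data: mol Br per gram of compound = (0.3982 ÷ 187.772) ÷ 0.3669 = 0.0057799 mol/g, so in the 0.2646 g combustion sample mol Br = 0.0015294 mol
mass O = 0.2646 − (0.082668 + 0.010791 + 0.12220) = 0.048938 g → mol O = 0.048938 ÷ 15.999 = 0.0030588 mol
Divide by the smallest (0.0015294 mol): C 4.500, H 7.000, Br 1.000, O 2.000
Multiplying each by 2 gives whole numbers: C 9.00, H 14.00, Br 2.00, O 4.00

C9H14Br2O4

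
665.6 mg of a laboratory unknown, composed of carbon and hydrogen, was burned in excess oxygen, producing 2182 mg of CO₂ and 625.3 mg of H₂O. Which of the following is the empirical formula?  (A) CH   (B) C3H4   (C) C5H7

(C) C5H7

mol C = 2.182 g CO₂ ÷ 44.009 g/mol = 0.049581 mol
mol H = 2 × 0.6253 g H₂O ÷ 18.015 g/mol = 0.069420 mol
Divide by the smallest (0.049581 mol): C 1.000, H 1.400
Multiplying each by 5 gives whole numbers: C 5.00, H 7.00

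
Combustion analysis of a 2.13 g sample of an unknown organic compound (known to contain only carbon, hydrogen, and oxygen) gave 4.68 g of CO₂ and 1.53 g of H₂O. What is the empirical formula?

mol C = 4.68 g CO₂ ÷ 44.009 g/mol = 0.1063 mol
mol H = 2 × 1.53 g H₂O ÷ 18.015 g/mol = 0.1699 mol
mass O = 2.13 − (1.277 + 0.1712) = 0.6815 g → mol O = 0.6815 ÷ 15.999 = 0.04260 mol
Divide by the smallest (0.04260 mol): C 2.496, H 3.988, O 1.000
Multiplying each by 2 gives whole numbers: C 4.99, H 7.98, O 2.00

C5H8O2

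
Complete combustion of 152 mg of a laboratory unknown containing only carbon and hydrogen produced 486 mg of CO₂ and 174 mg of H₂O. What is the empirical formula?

mol C = 0.486 g CO₂ ÷ 44.009 g/mol = 0.01104 mol
mol H = 2 × 0.174 g H₂O ÷ 18.015 g/mol = 0.01932 mol
Divide by the smallest (0.01104 mol): C 1.000, H 1.749
Multiplying each by 4 gives whole numbers: C 4.00, H 7.00

C4H7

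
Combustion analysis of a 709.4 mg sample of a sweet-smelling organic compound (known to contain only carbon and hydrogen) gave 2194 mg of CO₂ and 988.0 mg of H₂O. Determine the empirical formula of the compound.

mol C = 2.194 g CO₂ ÷ 44.009 g/mol = 0.049853 mol
mol H = 2 × 0.9880 g H₂O ÷ 18.015 g/mol = 0.10969 mol
Divide by the smallest (0.049853 mol): C 1.000, H 2.200
Multiplying each by 5 gives whole numbers: C 5.00, H 11.00

C5H11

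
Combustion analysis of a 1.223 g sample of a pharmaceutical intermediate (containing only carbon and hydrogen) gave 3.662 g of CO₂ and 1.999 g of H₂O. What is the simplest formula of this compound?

mol C = 3.662 g CO₂ ÷ 44.009 g/mol = 0.083210 mol
mol H = 2 × 1.999 g H₂O ÷ 18.015 g/mol = 0.22193 mol
Divide by the smallest (0.083210 mol): C 1.000, H 2.667
Multiplying each by 3 gives whole numbers: C 3.00, H 8.00

C3H8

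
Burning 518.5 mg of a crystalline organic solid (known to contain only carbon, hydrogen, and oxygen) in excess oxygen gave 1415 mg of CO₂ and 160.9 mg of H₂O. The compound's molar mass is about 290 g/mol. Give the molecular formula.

C18H10O4

mol C = 1.415 g CO₂ ÷ 44.009 g/mol = 0.032153 mol
mol H = 2 × 0.1609 g H₂O ÷ 18.015 g/mol = 0.017863 mol
mass O = 0.5185 − (0.38618 + 0.018006) = 0.11431 g → mol O = 0.11431 ÷ 15.999 = 0.0071448 mol
Divide by the smallest (0.0071448 mol): C 4.500, H 2.500, O 1.000
Multiplying each by 2 gives whole numbers: C 9.00, H 5.00, O 2.00
Empirical formula: C9H5O2
Empirical-formula mass = 145.14 g/mol; 290 ÷ 145.14 ≈ 2, so the molecular formula is C18H10O4.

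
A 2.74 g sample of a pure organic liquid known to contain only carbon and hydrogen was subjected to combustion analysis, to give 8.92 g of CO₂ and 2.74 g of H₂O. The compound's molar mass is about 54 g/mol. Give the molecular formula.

C4H6

mol C = 8.92 g CO₂ ÷ 44.009 g/mol = 0.2027 mol
mol H = 2 × 2.74 g H₂O ÷ 18.015 g/mol = 0.3042 mol
Divide by the smallest (0.2027 mol): C 1.000, H 1.501
Multiplying each by 2 gives whole numbers: C 2.00, H 3.00
Empirical formula: C2H3
Empirical-formula mass = 27.05 g/mol; 54 ÷ 27.05 ≈ 2, so the molecular formula is C4H6.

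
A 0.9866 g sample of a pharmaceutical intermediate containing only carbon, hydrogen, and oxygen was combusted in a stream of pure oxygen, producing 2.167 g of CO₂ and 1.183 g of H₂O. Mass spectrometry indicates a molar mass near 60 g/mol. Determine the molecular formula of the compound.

C3H8O

mol C = 2.167 g CO₂ ÷ 44.009 g/mol = 0.049240 mol
mol H = 2 × 1.183 g H₂O ÷ 18.015 g/mol = 0.13133 mol
mass O = 0.9866 − (0.59142 + 0.13239) = 0.26279 g → mol O = 0.26279 ÷ 15.999 = 0.016426 mol
Divide by the smallest (0.016426 mol): C 2.998, H 7.996, O 1.000
Empirical formula: C3H8O
Empirical-formula mass = 60.10 g/mol; 60 ÷ 60.10 ≈ 1, so the molecular formula is C3H8O.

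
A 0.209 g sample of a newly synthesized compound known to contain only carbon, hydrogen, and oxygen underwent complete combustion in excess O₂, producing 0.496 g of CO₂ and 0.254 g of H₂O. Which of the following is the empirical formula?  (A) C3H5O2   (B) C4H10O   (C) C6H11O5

(B) C4H10O

mol C = 0.496 g CO₂ ÷ 44.009 g/mol = 0.01127 mol
mol H = 2 × 0.254 g H₂O ÷ 18.015 g/mol = 0.02820 mol
mass O = 0.209 − (0.1354 + 0.02842) = 0.04521 g → mol O = 0.04521 ÷ 15.999 = 0.002826 mol
Divide by the smallest (0.002826 mol): C 3.989, H 9.980, O 1.000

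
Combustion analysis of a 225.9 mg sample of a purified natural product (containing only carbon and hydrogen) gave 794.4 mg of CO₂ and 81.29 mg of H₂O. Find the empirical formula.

C2H

mol C = 0.7944 g CO₂ ÷ 44.009 g/mol = 0.018051 mol
mol H = 2 × 0.08129 g H₂O ÷ 18.015 g/mol = 0.0090247 mol
Divide by the smallest (0.0090247 mol): C 2.000, H 1.000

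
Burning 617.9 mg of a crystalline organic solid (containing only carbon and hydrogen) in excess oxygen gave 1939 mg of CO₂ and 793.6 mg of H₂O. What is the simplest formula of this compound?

mol C = 1.939 g CO₂ ÷ 44.009 g/mol = 0.044059 mol
mol H = 2 × 0.7936 g H₂O ÷ 18.015 g/mol = 0.088104 mol
Divide by the smallest (0.044059 mol): C 1.000, H 2.000

CH2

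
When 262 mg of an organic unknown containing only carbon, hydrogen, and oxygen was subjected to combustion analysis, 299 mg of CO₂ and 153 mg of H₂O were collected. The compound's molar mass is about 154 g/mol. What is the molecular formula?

mol C = 0.299 g CO₂ ÷ 44.009 g/mol = 0.006794 mol
mol H = 2 × 0.153 g H₂O ÷ 18.015 g/mol = 0.01699 mol
mass O = 0.262 − (0.08160 + 0.01712) = 0.1633 g → mol O = 0.1633 ÷ 15.999 = 0.01021 mol
Divide by the smallest (0.006794 mol): C 1.000, H 2.500, O 1.502
Multiplying each by 2 gives whole numbers: C 2.00, H 5.00, O 3.00
Empirical formula: C2H5O3
Empirical-formula mass = 77.06 g/mol; 154 ÷ 77.06 ≈ 2, so the molecular formula is C4H10O6.

C4H10O6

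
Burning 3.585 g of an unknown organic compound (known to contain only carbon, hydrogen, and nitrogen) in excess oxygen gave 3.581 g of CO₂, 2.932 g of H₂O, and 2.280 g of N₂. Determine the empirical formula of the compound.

CH4N2

mol C = 3.581 g CO₂ ÷ 44.009 g/mol = 0.081370 mol
mol H = 2 × 2.932 g H₂O ÷ 18.015 g/mol = 0.32551 mol
mol N = 2 × 2.280 g N₂ ÷ 28.014 g/mol = 0.16278 mol
Divide by the smallest (0.081370 mol): C 1.000, H 4.000, N 2.000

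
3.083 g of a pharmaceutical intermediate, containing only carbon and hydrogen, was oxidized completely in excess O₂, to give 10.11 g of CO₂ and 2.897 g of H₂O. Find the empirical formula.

mol C = 10.11 g CO₂ ÷ 44.009 g/mol = 0.22973 mol
mol H = 2 × 2.897 g H₂O ÷ 18.015 g/mol = 0.32162 mol
Divide by the smallest (0.22973 mol): C 1.000, H 1.400
Multiplying each by 5 gives whole numbers: C 5.00, H 7.00

C5H7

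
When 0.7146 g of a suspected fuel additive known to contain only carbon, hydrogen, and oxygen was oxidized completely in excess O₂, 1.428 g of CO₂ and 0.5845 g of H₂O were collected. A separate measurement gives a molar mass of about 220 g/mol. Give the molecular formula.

mol C = 1.428 g CO₂ ÷ 44.009 g/mol = 0.032448 mol
mol H = 2 × 0.5845 g H₂O ÷ 18.015 g/mol = 0.064890 mol
mass O = 0.7146 − (0.38973 + 0.065409) = 0.25946 g → mol O = 0.25946 ÷ 15.999 = 0.016217 mol
Divide by the smallest (0.016217 mol): C 2.001, H 4.001, O 1.000
Empirical formula: C2H4O
Empirical-formula mass = 44.05 g/mol; 220 ÷ 44.05 ≈ 5, so the molecular formula is C10H20O5.

C10H20O5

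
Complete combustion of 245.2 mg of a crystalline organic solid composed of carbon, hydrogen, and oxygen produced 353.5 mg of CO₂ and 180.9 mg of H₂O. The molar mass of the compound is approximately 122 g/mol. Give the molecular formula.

C4H10O4

mol C = 0.3535 g CO₂ ÷ 44.009 g/mol = 0.0080324 mol
mol H = 2 × 0.1809 g H₂O ÷ 18.015 g/mol = 0.020083 mol
mass O = 0.2452 − (0.096478 + 0.020244) = 0.12848 g → mol O = 0.12848 ÷ 15.999 = 0.0080304 mol
Divide by the smallest (0.0080304 mol): C 1.000, H 2.501, O 1.000
Multiplying each by 2 gives whole numbers: C 2.00, H 5.00, O 2.00
Empirical formula: C2H5O2
Empirical-formula mass = 61.06 g/mol; 122 ÷ 61.06 ≈ 2, so the molecular formula is C4H10O4.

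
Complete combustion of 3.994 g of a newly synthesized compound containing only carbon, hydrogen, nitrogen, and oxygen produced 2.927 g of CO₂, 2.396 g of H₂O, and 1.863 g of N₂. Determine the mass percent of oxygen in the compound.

mol C = 2.927 g CO₂ ÷ 44.009 g/mol = 0.066509 mol
mol H = 2 × 2.396 g H₂O ÷ 18.015 g/mol = 0.26600 mol
mol N = 2 × 1.863 g N₂ ÷ 28.014 g/mol = 0.13300 mol
mass O = 3.994 − (0.79884 + 0.26813 + 1.8630) = 1.0640 g → mol O = 1.0640 ÷ 15.999 = 0.066506 mol
mass % O = 1.0640 g ÷ 3.994 g × 100%

26.64%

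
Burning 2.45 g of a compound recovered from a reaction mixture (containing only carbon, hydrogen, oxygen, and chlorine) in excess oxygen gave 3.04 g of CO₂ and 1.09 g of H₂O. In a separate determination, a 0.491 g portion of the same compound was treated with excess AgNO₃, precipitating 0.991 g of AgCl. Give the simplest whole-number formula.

C4H7Cl2O

mol C = 3.04 g CO₂ ÷ 44.009 g/mol = 0.06908 mol
mol H = 2 × 1.09 g H₂O ÷ 18.015 g/mol = 0.1210 mol
From the AgCl data: mol Cl per gram of compound = (0.991 ÷ 143.318) ÷ 0.491 = 0.01408 mol/g, so in the 2.45 g combustion sample mol Cl = 0.03450 mol
mass O = 2.45 − (0.8297 + 0.1220 + 1.223) = 0.2752 g → mol O = 0.2752 ÷ 15.999 = 0.01720 mol
Divide by the smallest (0.01720 mol): C 4.016, H 7.035, Cl 2.006, O 1.000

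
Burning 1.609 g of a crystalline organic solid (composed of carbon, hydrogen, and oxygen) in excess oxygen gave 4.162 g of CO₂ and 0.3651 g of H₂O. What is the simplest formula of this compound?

C7H3O2

mol C = 4.162 g CO₂ ÷ 44.009 g/mol = 0.094572 mol
mol H = 2 × 0.3651 g H₂O ÷ 18.015 g/mol = 0.040533 mol
mass O = 1.609 − (1.1359 + 0.040857) = 0.43224 g → mol O = 0.43224 ÷ 15.999 = 0.027017 mol
Divide by the smallest (0.027017 mol): C 3.500, H 1.500, O 1.000
Multiplying each by 2 gives whole numbers: C 7.00, H 3.00, O 2.00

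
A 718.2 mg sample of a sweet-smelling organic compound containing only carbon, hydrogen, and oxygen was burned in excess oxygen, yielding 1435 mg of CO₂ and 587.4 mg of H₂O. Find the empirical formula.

mol C = 1.435 g CO₂ ÷ 44.009 g/mol = 0.032607 mol
mol H = 2 × 0.5874 g H₂O ÷ 18.015 g/mol = 0.065212 mol
mass O = 0.7182 − (0.39164 + 0.065734) = 0.26082 g → mol O = 0.26082 ÷ 15.999 = 0.016303 mol
Divide by the smallest (0.016303 mol): C 2.000, H 4.000, O 1.000

C2H4O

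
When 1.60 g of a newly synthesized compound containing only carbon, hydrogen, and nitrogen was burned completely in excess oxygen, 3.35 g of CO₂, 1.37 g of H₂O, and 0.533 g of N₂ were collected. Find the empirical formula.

mol C = 3.35 g CO₂ ÷ 44.009 g/mol = 0.07612 mol
mol H = 2 × 1.37 g H₂O ÷ 18.015 g/mol = 0.1521 mol
mol N = 2 × 0.533 g N₂ ÷ 28.014 g/mol = 0.03805 mol
Divide by the smallest (0.03805 mol): C 2.000, H 3.997, N 1.000

C2H4N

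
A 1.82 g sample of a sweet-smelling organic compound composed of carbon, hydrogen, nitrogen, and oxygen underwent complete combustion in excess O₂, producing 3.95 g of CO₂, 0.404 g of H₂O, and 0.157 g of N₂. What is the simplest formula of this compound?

mol C = 3.95 g CO₂ ÷ 44.009 g/mol = 0.08975 mol
mol H = 2 × 0.404 g H₂O ÷ 18.015 g/mol = 0.04485 mol
mol N = 2 × 0.157 g N₂ ÷ 28.014 g/mol = 0.01121 mol
mass O = 1.82 − (1.078 + 0.04521 + 0.1570) = 0.5397 g → mol O = 0.5397 ÷ 15.999 = 0.03374 mol
Divide by the smallest (0.01121 mol): C 8.008, H 4.001, N 1.000, O 3.010

C8H4NO3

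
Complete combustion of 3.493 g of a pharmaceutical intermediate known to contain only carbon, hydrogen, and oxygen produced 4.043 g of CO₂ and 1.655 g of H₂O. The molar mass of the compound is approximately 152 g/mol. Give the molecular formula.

mol C = 4.043 g CO₂ ÷ 44.009 g/mol = 0.091868 mol
mol H = 2 × 1.655 g H₂O ÷ 18.015 g/mol = 0.18374 mol
mass O = 3.493 − (1.1034 + 0.18521) = 2.2044 g → mol O = 2.2044 ÷ 15.999 = 0.13778 mol
Divide by the smallest (0.091868 mol): C 1.000, H 2.000, O 1.500
Multiplying each by 2 gives whole numbers: C 2.00, H 4.00, O 3.00
Empirical formula: C2H4O3
Empirical-formula mass = 76.05 g/mol; 152 ÷ 76.05 ≈ 2, so the molecular formula is C4H8O6.

C4H8O6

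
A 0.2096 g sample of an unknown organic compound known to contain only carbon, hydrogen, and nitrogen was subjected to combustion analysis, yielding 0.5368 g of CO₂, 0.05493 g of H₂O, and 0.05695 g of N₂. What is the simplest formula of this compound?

mol C = 0.5368 g CO₂ ÷ 44.009 g/mol = 0.012198 mol
mol H = 2 × 0.05493 g H₂O ÷ 18.015 g/mol = 0.0060983 mol
mol N = 2 × 0.05695 g N₂ ÷ 28.014 g/mol = 0.0040658 mol
Divide by the smallest (0.0040658 mol): C 3.000, H 1.500, N 1.000
Multiplying each by 2 gives whole numbers: C 6.00, H 3.00, N 2.00

C6H3N2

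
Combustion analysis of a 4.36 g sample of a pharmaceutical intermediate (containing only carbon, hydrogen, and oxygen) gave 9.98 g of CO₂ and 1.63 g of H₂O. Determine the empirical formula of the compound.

C5H4O2

mol C = 9.98 g CO₂ ÷ 44.009 g/mol = 0.2268 mol
mol H = 2 × 1.63 g H₂O ÷ 18.015 g/mol = 0.1810 mol
mass O = 4.36 − (2.724 + 0.1824) = 1.454 g → mol O = 1.454 ÷ 15.999 = 0.09087 mol
Divide by the smallest (0.09087 mol): C 2.496, H 1.991, O 1.000
Multiplying each by 2 gives whole numbers: C 4.99, H 3.98, O 2.00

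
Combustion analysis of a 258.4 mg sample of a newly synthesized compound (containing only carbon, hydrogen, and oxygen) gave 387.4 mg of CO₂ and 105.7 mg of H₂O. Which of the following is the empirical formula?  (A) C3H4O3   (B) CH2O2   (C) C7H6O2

(A) C3H4O3

mol C = 0.3874 g CO₂ ÷ 44.009 g/mol = 0.0088027 mol
mol H = 2 × 0.1057 g H₂O ÷ 18.015 g/mol = 0.011735 mol
mass O = 0.2584 − (0.10573 + 0.011829) = 0.14084 g → mol O = 0.14084 ÷ 15.999 = 0.0088032 mol
Divide by the smallest (0.0088027 mol): C 1.000, H 1.333, O 1.000
Multiplying each by 3 gives whole numbers: C 3.00, H 4.00, O 3.00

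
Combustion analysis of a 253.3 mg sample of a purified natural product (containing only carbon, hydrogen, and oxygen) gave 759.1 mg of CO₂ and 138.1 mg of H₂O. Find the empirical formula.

C9H8O

mol C = 0.7591 g CO₂ ÷ 44.009 g/mol = 0.017249 mol
mol H = 2 × 0.1381 g H₂O ÷ 18.015 g/mol = 0.015332 mol
mass O = 0.2533 − (0.20717 + 0.015454) = 0.030671 g → mol O = 0.030671 ÷ 15.999 = 0.0019171 mol
Divide by the smallest (0.0019171 mol): C 8.998, H 7.997, O 1.000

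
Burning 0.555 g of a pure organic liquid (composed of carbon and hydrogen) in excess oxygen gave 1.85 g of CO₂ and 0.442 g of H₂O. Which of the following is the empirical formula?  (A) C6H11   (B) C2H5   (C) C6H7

(C) C6H7

mol C = 1.85 g CO₂ ÷ 44.009 g/mol = 0.04204 mol
mol H = 2 × 0.442 g H₂O ÷ 18.015 g/mol = 0.04907 mol
Divide by the smallest (0.04204 mol): C 1.000, H 1.167
Multiplying each by 6 gives whole numbers: C 6.00, H 7.00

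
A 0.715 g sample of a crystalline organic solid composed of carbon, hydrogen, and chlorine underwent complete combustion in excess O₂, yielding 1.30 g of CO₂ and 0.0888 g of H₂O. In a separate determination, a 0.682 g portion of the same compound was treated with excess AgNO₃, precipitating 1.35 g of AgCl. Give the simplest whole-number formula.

mol C = 1.30 g CO₂ ÷ 44.009 g/mol = 0.02954 mol
mol H = 2 × 0.0888 g H₂O ÷ 18.015 g/mol = 0.009858 mol
From the AgCl data: mol Cl per gram of compound = (1.35 ÷ 143.318) ÷ 0.682 = 0.01381 mol/g, so in the 0.715 g combustion sample mol Cl = 0.009875 mol
Divide by the smallest (0.009858 mol): C 2.996, H 1.000, Cl 1.002

C3HCl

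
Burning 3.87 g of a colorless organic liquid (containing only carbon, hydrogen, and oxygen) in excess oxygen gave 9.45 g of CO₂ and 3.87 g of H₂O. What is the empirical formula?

mol C = 9.45 g CO₂ ÷ 44.009 g/mol = 0.2147 mol
mol H = 2 × 3.87 g H₂O ÷ 18.015 g/mol = 0.4296 mol
mass O = 3.87 − (2.579 + 0.4331) = 0.8578 g → mol O = 0.8578 ÷ 15.999 = 0.05362 mol
Divide by the smallest (0.05362 mol): C 4.005, H 8.013, O 1.000

C4H8O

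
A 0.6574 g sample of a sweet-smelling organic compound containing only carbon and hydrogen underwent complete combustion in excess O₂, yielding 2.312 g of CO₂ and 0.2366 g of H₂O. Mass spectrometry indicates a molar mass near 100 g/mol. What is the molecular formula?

mol C = 2.312 g CO₂ ÷ 44.009 g/mol = 0.052535 mol
mol H = 2 × 0.2366 g H₂O ÷ 18.015 g/mol = 0.026267 mol
Divide by the smallest (0.026267 mol): C 2.000, H 1.000
Empirical formula: C2H
Empirical-formula mass = 25.03 g/mol; 100 ÷ 25.03 ≈ 4, so the molecular formula is C8H4.

C8H4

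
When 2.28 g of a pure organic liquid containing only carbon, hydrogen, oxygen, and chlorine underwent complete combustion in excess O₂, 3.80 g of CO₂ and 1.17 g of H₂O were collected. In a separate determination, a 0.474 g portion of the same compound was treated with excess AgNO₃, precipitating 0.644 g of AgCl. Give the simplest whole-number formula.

mol C = 3.80 g CO₂ ÷ 44.009 g/mol = 0.08635 mol
mol H = 2 × 1.17 g H₂O ÷ 18.015 g/mol = 0.1299 mol
From the AgCl data: mol Cl per gram of compound = (0.644 ÷ 143.318) ÷ 0.474 = 0.009480 mol/g, so in the 2.28 g combustion sample mol Cl = 0.02161 mol
mass O = 2.28 − (1.037 + 0.1309 + 0.7662) = 0.3457 g → mol O = 0.3457 ÷ 15.999 = 0.02161 mol
Divide by the smallest (0.02161 mol): C 3.996, H 6.011, Cl 1.000, O 1.000

C4H6ClO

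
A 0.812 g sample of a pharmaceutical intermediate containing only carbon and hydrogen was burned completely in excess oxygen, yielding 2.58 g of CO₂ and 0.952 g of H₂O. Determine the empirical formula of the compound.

mol C = 2.58 g CO₂ ÷ 44.009 g/mol = 0.05862 mol
mol H = 2 × 0.952 g H₂O ÷ 18.015 g/mol = 0.1057 mol
Divide by the smallest (0.05862 mol): C 1.000, H 1.803
Multiplying each by 5 gives whole numbers: C 5.00, H 9.01

C5H9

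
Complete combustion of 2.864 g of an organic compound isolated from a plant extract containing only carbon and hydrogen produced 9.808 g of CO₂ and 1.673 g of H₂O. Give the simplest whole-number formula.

C6H5

mol C = 9.808 g CO₂ ÷ 44.009 g/mol = 0.22286 mol
mol H = 2 × 1.673 g H₂O ÷ 18.015 g/mol = 0.18573 mol
Divide by the smallest (0.18573 mol): C 1.200, H 1.000
Multiplying each by 5 gives whole numbers: C 6.00, H 5.00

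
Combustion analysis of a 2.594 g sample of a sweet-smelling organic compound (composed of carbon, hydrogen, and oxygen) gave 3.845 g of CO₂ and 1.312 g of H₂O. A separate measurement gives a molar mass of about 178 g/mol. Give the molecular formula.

mol C = 3.845 g CO₂ ÷ 44.009 g/mol = 0.087368 mol
mol H = 2 × 1.312 g H₂O ÷ 18.015 g/mol = 0.14566 mol
mass O = 2.594 − (1.0494 + 0.14682) = 1.3978 g → mol O = 1.3978 ÷ 15.999 = 0.087368 mol
Divide by the smallest (0.087368 mol): C 1.000, H 1.667, O 1.000
Multiplying each by 3 gives whole numbers: C 3.00, H 5.00, O 3.00
Empirical formula: C3H5O3
Empirical-formula mass = 89.07 g/mol; 178 ÷ 89.07 ≈ 2, so the molecular formula is C6H10O6.

C6H10O6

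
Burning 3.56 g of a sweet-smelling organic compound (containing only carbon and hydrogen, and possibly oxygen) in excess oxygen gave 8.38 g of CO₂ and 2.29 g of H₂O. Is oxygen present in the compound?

yes

mol C = 8.38 g CO₂ ÷ 44.009 g/mol = 0.1904 mol
mol H = 2 × 2.29 g H₂O ÷ 18.015 g/mol = 0.2542 mol
C and H account for only 2.543 g of the 3.56 g sample; the remaining 1.017 g must be oxygen.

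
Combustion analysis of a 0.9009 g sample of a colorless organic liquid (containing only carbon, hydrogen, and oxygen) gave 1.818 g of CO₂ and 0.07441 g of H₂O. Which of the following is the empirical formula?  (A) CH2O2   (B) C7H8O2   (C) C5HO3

mol C = 1.818 g CO₂ ÷ 44.009 g/mol = 0.041310 mol
mol H = 2 × 0.07441 g H₂O ÷ 18.015 g/mol = 0.0082609 mol
mass O = 0.9009 − (0.49617 + 0.0083270) = 0.39640 g → mol O = 0.39640 ÷ 15.999 = 0.024777 mol
Divide by the smallest (0.0082609 mol): C 5.001, H 1.000, O 2.999

(C) C5HO3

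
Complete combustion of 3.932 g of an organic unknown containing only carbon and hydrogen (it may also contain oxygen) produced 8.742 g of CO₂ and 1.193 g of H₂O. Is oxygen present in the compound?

yes

mol C = 8.742 g CO₂ ÷ 44.009 g/mol = 0.19864 mol
mol H = 2 × 1.193 g H₂O ÷ 18.015 g/mol = 0.13245 mol
C and H account for only 2.5194 g of the 3.932 g sample; the remaining 1.4126 g must be oxygen.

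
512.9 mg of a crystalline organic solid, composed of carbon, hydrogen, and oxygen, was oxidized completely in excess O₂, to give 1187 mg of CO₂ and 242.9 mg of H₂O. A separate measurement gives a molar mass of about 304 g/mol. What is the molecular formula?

mol C = 1.187 g CO₂ ÷ 44.009 g/mol = 0.026972 mol
mol H = 2 × 0.2429 g H₂O ÷ 18.015 g/mol = 0.026966 mol
mass O = 0.5129 − (0.32396 + 0.027182) = 0.16176 g → mol O = 0.16176 ÷ 15.999 = 0.010111 mol
Divide by the smallest (0.010111 mol): C 2.668, H 2.667, O 1.000
Multiplying each by 3 gives whole numbers: C 8.00, H 8.00, O 3.00
Empirical formula: C8H8O3
Empirical-formula mass = 152.15 g/mol; 304 ÷ 152.15 ≈ 2, so the molecular formula is C16H16O6.

C16H16O6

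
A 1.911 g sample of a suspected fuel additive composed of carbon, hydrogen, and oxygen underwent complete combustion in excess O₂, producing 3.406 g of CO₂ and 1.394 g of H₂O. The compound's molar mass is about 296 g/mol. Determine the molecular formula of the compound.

mol C = 3.406 g CO₂ ÷ 44.009 g/mol = 0.077393 mol
mol H = 2 × 1.394 g H₂O ÷ 18.015 g/mol = 0.15476 mol
mass O = 1.911 − (0.92957 + 0.15600) = 0.82543 g → mol O = 0.82543 ÷ 15.999 = 0.051593 mol
Divide by the smallest (0.051593 mol): C 1.500, H 3.000, O 1.000
Multiplying each by 2 gives whole numbers: C 3.00, H 6.00, O 2.00
Empirical formula: C3H6O2
Empirical-formula mass = 74.08 g/mol; 296 ÷ 74.08 ≈ 4, so the molecular formula is C12H24O8.

C12H24O8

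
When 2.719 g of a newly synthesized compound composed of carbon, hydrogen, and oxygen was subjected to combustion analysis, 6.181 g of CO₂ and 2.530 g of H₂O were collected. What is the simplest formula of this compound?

mol C = 6.181 g CO₂ ÷ 44.009 g/mol = 0.14045 mol
mol H = 2 × 2.530 g H₂O ÷ 18.015 g/mol = 0.28088 mol
mass O = 2.719 − (1.6869 + 0.28312) = 0.74895 g → mol O = 0.74895 ÷ 15.999 = 0.046812 mol
Divide by the smallest (0.046812 mol): C 3.000, H 6.000, O 1.000

C3H6O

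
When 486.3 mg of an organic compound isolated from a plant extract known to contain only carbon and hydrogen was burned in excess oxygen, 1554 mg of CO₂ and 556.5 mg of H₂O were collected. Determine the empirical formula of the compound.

mol C = 1.554 g CO₂ ÷ 44.009 g/mol = 0.035311 mol
mol H = 2 × 0.5565 g H₂O ÷ 18.015 g/mol = 0.061782 mol
Divide by the smallest (0.035311 mol): C 1.000, H 1.750
Multiplying each by 4 gives whole numbers: C 4.00, H 7.00

C4H7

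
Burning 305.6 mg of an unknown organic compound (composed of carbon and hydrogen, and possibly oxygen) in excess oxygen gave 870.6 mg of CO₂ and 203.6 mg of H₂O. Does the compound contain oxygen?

yes

mol C = 0.8706 g CO₂ ÷ 44.009 g/mol = 0.019782 mol
mol H = 2 × 0.2036 g H₂O ÷ 18.015 g/mol = 0.022603 mol
C and H account for only 0.26039 g of the 0.3056 g sample; the remaining 0.045210 g must be oxygen.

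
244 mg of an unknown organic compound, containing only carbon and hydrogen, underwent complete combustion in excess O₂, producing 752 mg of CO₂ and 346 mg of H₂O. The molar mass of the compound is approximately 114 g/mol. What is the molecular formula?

C8H18

mol C = 0.752 g CO₂ ÷ 44.009 g/mol = 0.01709 mol
mol H = 2 × 0.346 g H₂O ÷ 18.015 g/mol = 0.03841 mol
Divide by the smallest (0.01709 mol): C 1.000, H 2.248
Multiplying each by 4 gives whole numbers: C 4.00, H 8.99
Empirical formula: C4H9
Empirical-formula mass = 57.12 g/mol; 114 ÷ 57.12 ≈ 2, so the molecular formula is C8H18.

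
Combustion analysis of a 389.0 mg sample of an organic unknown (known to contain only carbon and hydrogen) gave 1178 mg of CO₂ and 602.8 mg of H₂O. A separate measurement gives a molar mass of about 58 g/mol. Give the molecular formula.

C4H10

mol C = 1.178 g CO₂ ÷ 44.009 g/mol = 0.026767 mol
mol H = 2 × 0.6028 g H₂O ÷ 18.015 g/mol = 0.066922 mol
Divide by the smallest (0.026767 mol): C 1.000, H 2.500
Multiplying each by 2 gives whole numbers: C 2.00, H 5.00
Empirical formula: C2H5
Empirical-formula mass = 29.06 g/mol; 58 ÷ 29.06 ≈ 2, so the molecular formula is C4H10.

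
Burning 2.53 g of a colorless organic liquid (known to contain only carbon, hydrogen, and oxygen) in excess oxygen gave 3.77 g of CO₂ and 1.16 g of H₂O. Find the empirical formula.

mol C = 3.77 g CO₂ ÷ 44.009 g/mol = 0.08566 mol
mol H = 2 × 1.16 g H₂O ÷ 18.015 g/mol = 0.1288 mol
mass O = 2.53 − (1.029 + 0.1298) = 1.371 g → mol O = 1.371 ÷ 15.999 = 0.08571 mol
Divide by the smallest (0.08566 mol): C 1.000, H 1.503, O 1.001
Multiplying each by 2 gives whole numbers: C 2.00, H 3.01, O 2.00

C2H3O2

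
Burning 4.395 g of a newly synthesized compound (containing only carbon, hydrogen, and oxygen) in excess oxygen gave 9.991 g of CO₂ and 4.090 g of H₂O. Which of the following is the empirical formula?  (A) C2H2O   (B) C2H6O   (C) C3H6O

mol C = 9.991 g CO₂ ÷ 44.009 g/mol = 0.22702 mol
mol H = 2 × 4.090 g H₂O ÷ 18.015 g/mol = 0.45407 mol
mass O = 4.395 − (2.7268 + 0.45770) = 1.2105 g → mol O = 1.2105 ÷ 15.999 = 0.075664 mol
Divide by the smallest (0.075664 mol): C 3.000, H 6.001, O 1.000

(C) C3H6O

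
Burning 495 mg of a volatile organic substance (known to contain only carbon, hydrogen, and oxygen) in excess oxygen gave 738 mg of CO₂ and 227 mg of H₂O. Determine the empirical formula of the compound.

C2H3O2

mol C = 0.738 g CO₂ ÷ 44.009 g/mol = 0.01677 mol
mol H = 2 × 0.227 g H₂O ÷ 18.015 g/mol = 0.02520 mol
mass O = 0.495 − (0.2014 + 0.02540) = 0.2682 g → mol O = 0.2682 ÷ 15.999 = 0.01676 mol
Divide by the smallest (0.01676 mol): C 1.000, H 1.503, O 1.000
Multiplying each by 2 gives whole numbers: C 2.00, H 3.01, O 2.00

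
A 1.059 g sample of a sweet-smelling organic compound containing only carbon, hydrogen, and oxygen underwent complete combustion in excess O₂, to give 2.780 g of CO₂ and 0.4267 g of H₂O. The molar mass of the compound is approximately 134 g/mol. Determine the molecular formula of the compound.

mol C = 2.780 g CO₂ ÷ 44.009 g/mol = 0.063169 mol
mol H = 2 × 0.4267 g H₂O ÷ 18.015 g/mol = 0.047372 mol
mass O = 1.059 − (0.75872 + 0.047751) = 0.25253 g → mol O = 0.25253 ÷ 15.999 = 0.015784 mol
Divide by the smallest (0.015784 mol): C 4.002, H 3.001, O 1.000
Empirical formula: C4H3O
Empirical-formula mass = 67.07 g/mol; 134 ÷ 67.07 ≈ 2, so the molecular formula is C8H6O2.

C8H6O2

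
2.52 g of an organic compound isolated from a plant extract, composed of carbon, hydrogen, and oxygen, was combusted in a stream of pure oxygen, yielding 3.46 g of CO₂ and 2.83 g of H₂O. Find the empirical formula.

mol C = 3.46 g CO₂ ÷ 44.009 g/mol = 0.07862 mol
mol H = 2 × 2.83 g H₂O ÷ 18.015 g/mol = 0.3142 mol
mass O = 2.52 − (0.9443 + 0.3167) = 1.259 g → mol O = 1.259 ÷ 15.999 = 0.07869 mol
Divide by the smallest (0.07862 mol): C 1.000, H 3.996, O 1.001

CH4O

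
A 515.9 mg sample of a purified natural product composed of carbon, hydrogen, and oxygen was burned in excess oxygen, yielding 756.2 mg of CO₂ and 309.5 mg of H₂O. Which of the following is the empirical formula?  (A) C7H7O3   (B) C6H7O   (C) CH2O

(C) CH2O

mol C = 0.7562 g CO₂ ÷ 44.009 g/mol = 0.017183 mol
mol H = 2 × 0.3095 g H₂O ÷ 18.015 g/mol = 0.034360 mol
mass O = 0.5159 − (0.20638 + 0.034635) = 0.27488 g → mol O = 0.27488 ÷ 15.999 = 0.017181 mol
Divide by the smallest (0.017181 mol): C 1.000, H 2.000, O 1.000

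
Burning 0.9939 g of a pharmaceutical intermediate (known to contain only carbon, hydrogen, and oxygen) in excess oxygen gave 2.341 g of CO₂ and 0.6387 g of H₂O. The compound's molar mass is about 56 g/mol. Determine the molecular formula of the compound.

mol C = 2.341 g CO₂ ÷ 44.009 g/mol = 0.053194 mol
mol H = 2 × 0.6387 g H₂O ÷ 18.015 g/mol = 0.070908 mol
mass O = 0.9939 − (0.63891 + 0.071475) = 0.28352 g → mol O = 0.28352 ÷ 15.999 = 0.017721 mol
Divide by the smallest (0.017721 mol): C 3.002, H 4.001, O 1.000
Empirical formula: C3H4O
Empirical-formula mass = 56.06 g/mol; 56 ÷ 56.06 ≈ 1, so the molecular formula is C3H4O.

C3H4O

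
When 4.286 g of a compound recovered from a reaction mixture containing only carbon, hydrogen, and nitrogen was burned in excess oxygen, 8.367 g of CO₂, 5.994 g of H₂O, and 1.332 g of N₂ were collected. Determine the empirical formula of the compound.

C2H7N

mol C = 8.367 g CO₂ ÷ 44.009 g/mol = 0.19012 mol
mol H = 2 × 5.994 g H₂O ÷ 18.015 g/mol = 0.66545 mol
mol N = 2 × 1.332 g N₂ ÷ 28.014 g/mol = 0.095095 mol
Divide by the smallest (0.095095 mol): C 1.999, H 6.998, N 1.000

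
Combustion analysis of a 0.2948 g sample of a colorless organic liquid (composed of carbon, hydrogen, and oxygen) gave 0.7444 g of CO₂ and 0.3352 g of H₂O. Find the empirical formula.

C5H11O

mol C = 0.7444 g CO₂ ÷ 44.009 g/mol = 0.016915 mol
mol H = 2 × 0.3352 g H₂O ÷ 18.015 g/mol = 0.037213 mol
mass O = 0.2948 − (0.20316 + 0.037511) = 0.054126 g → mol O = 0.054126 ÷ 15.999 = 0.0033831 mol
Divide by the smallest (0.0033831 mol): C 5.000, H 11.000, O 1.000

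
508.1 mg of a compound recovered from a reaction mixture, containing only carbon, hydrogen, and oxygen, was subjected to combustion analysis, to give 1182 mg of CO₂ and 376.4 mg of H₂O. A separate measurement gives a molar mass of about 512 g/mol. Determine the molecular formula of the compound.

mol C = 1.182 g CO₂ ÷ 44.009 g/mol = 0.026858 mol
mol H = 2 × 0.3764 g H₂O ÷ 18.015 g/mol = 0.041787 mol
mass O = 0.5081 − (0.32259 + 0.042122) = 0.14339 g → mol O = 0.14339 ÷ 15.999 = 0.0089621 mol
Divide by the smallest (0.0089621 mol): C 2.997, H 4.663, O 1.000
Multiplying each by 3 gives whole numbers: C 8.99, H 13.99, O 3.00
Empirical formula: C9H14O3
Empirical-formula mass = 170.21 g/mol; 512 ÷ 170.21 ≈ 3, so the molecular formula is C27H42O9.

C27H42O9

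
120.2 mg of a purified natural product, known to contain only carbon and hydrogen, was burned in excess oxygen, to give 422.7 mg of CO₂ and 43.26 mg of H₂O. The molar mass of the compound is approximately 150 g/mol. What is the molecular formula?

mol C = 0.4227 g CO₂ ÷ 44.009 g/mol = 0.0096049 mol
mol H = 2 × 0.04326 g H₂O ÷ 18.015 g/mol = 0.0048027 mol
Divide by the smallest (0.0048027 mol): C 2.000, H 1.000
Empirical formula: C2H
Empirical-formula mass = 25.03 g/mol; 150 ÷ 25.03 ≈ 6, so the molecular formula is C12H6.

C12H6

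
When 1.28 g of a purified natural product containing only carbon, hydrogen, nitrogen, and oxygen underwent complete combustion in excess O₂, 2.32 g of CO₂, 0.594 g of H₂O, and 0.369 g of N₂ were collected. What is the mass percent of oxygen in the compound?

16.5%

mol C = 2.32 g CO₂ ÷ 44.009 g/mol = 0.05272 mol
mol H = 2 × 0.594 g H₂O ÷ 18.015 g/mol = 0.06595 mol
mol N = 2 × 0.369 g N₂ ÷ 28.014 g/mol = 0.02634 mol
mass O = 1.28 − (0.6332 + 0.06647 + 0.3690) = 0.2113 g → mol O = 0.2113 ÷ 15.999 = 0.01321 mol
mass % O = 0.2113 g ÷ 1.28 g × 100%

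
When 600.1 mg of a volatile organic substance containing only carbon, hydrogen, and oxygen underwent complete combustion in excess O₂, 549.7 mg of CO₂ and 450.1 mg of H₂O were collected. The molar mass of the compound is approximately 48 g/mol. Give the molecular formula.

mol C = 0.5497 g CO₂ ÷ 44.009 g/mol = 0.012491 mol
mol H = 2 × 0.4501 g H₂O ÷ 18.015 g/mol = 0.049969 mol
mass O = 0.6001 − (0.15002 + 0.050369) = 0.39971 g → mol O = 0.39971 ÷ 15.999 = 0.024983 mol
Divide by the smallest (0.012491 mol): C 1.000, H 4.001, O 2.000
Empirical formula: CH4O2
Empirical-formula mass = 48.04 g/mol; 48 ÷ 48.04 ≈ 1, so the molecular formula is CH4O2.

CH4O2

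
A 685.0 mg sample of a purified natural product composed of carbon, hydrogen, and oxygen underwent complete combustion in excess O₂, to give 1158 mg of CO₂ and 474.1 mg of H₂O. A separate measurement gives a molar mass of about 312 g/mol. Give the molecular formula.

C12H24O9

mol C = 1.158 g CO₂ ÷ 44.009 g/mol = 0.026313 mol
mol H = 2 × 0.4741 g H₂O ÷ 18.015 g/mol = 0.052634 mol
mass O = 0.6850 − (0.31604 + 0.053055) = 0.31590 g → mol O = 0.31590 ÷ 15.999 = 0.019745 mol
Divide by the smallest (0.019745 mol): C 1.333, H 2.666, O 1.000
Multiplying each by 3 gives whole numbers: C 4.00, H 8.00, O 3.00
Empirical formula: C4H8O3
Empirical-formula mass = 104.10 g/mol; 312 ÷ 104.10 ≈ 3, so the molecular formula is C12H24O9.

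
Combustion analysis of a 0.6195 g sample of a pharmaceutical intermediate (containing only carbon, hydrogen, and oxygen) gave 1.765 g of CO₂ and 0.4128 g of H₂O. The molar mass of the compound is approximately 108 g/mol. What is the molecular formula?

mol C = 1.765 g CO₂ ÷ 44.009 g/mol = 0.040105 mol
mol H = 2 × 0.4128 g H₂O ÷ 18.015 g/mol = 0.045828 mol
mass O = 0.6195 − (0.48171 + 0.046195) = 0.091599 g → mol O = 0.091599 ÷ 15.999 = 0.0057253 mol
Divide by the smallest (0.0057253 mol): C 7.005, H 8.005, O 1.000
Empirical formula: C7H8O
Empirical-formula mass = 108.14 g/mol; 108 ÷ 108.14 ≈ 1, so the molecular formula is C7H8O.

C7H8O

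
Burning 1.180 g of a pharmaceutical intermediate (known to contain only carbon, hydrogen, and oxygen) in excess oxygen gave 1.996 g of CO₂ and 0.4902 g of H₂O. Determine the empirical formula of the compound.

mol C = 1.996 g CO₂ ÷ 44.009 g/mol = 0.045354 mol
mol H = 2 × 0.4902 g H₂O ÷ 18.015 g/mol = 0.054421 mol
mass O = 1.180 − (0.54475 + 0.054857) = 0.58039 g → mol O = 0.58039 ÷ 15.999 = 0.036277 mol
Divide by the smallest (0.036277 mol): C 1.250, H 1.500, O 1.000
Multiplying each by 4 gives whole numbers: C 5.00, H 6.00, O 4.00

C5H6O4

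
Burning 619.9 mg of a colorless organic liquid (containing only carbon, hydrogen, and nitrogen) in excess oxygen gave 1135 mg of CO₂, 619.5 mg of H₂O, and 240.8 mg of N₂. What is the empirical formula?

mol C = 1.135 g CO₂ ÷ 44.009 g/mol = 0.025790 mol
mol H = 2 × 0.6195 g H₂O ÷ 18.015 g/mol = 0.068776 mol
mol N = 2 × 0.2408 g N₂ ÷ 28.014 g/mol = 0.017191 mol
Divide by the smallest (0.017191 mol): C 1.500, H 4.001, N 1.000
Multiplying each by 2 gives whole numbers: C 3.00, H 8.00, N 2.00

C3H8N2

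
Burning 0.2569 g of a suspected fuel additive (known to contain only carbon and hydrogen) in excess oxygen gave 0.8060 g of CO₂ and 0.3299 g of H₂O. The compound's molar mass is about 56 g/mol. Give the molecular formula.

mol C = 0.8060 g CO₂ ÷ 44.009 g/mol = 0.018314 mol
mol H = 2 × 0.3299 g H₂O ÷ 18.015 g/mol = 0.036625 mol
Divide by the smallest (0.018314 mol): C 1.000, H 2.000
Empirical formula: CH2
Empirical-formula mass = 14.03 g/mol; 56 ÷ 14.03 ≈ 4, so the molecular formula is C4H8.

C4H8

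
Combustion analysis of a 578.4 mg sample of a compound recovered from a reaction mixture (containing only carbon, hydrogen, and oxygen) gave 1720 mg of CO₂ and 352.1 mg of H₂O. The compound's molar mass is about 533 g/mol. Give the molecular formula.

C36H36O4

mol C = 1.720 g CO₂ ÷ 44.009 g/mol = 0.039083 mol
mol H = 2 × 0.3521 g H₂O ÷ 18.015 g/mol = 0.039090 mol
mass O = 0.5784 − (0.46942 + 0.039402) = 0.069573 g → mol O = 0.069573 ÷ 15.999 = 0.0043486 mol
Divide by the smallest (0.0043486 mol): C 8.988, H 8.989, O 1.000
Empirical formula: C9H9O
Empirical-formula mass = 133.17 g/mol; 533 ÷ 133.17 ≈ 4, so the molecular formula is C36H36O4.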